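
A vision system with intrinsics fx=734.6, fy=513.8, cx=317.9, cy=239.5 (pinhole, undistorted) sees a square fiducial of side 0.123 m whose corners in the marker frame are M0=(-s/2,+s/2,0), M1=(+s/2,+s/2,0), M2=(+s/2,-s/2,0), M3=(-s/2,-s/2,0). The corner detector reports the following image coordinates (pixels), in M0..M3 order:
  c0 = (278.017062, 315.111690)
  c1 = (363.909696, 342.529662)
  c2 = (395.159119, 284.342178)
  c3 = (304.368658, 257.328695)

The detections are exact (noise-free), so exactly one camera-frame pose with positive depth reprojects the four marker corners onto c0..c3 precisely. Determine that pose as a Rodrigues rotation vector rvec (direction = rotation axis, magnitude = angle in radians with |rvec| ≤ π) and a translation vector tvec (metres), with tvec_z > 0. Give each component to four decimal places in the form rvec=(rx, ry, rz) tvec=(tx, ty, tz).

Intrinsics K: fx=734.6, fy=513.8, cx=317.9, cy=239.5
Marker side s = 0.123 m; corners in marker frame (Z=0):
  M0 = (-0.0615, +0.0615, 0)
  M1 = (+0.0615, +0.0615, 0)
  M2 = (+0.0615, -0.0615, 0)
  M3 = (-0.0615, -0.0615, 0)
Detected image corners:
  c0 = (278.017062, 315.111690) px
  c1 = (363.909696, 342.529662) px
  c2 = (395.159119, 284.342178) px
  c3 = (304.368658, 257.328695) px
Planar DLT: solve 8×8 A·h = b for H (H[2,2]=1):
  H  [+639.73528 -108.13996 +334.39957]
  H  [+151.54247 +583.80476 +300.30179]
  H  [-0.23267 +0.37489 +1.00000]
B = K⁻¹H; ‖b₁‖=1.077395, ‖b₂‖=1.077395; λ = 2/(‖b₁‖+‖b₂‖) = 0.928165, sign → tz>0 ⇒ λ=+0.928165
r₁ = λ·B[:,0] = (+0.90176,+0.37442,-0.21596); r₂ = λ·B[:,1] = (-0.28722,+0.89243,+0.34796)
r₃ = r₁×r₂ = (+0.32301,-0.25175,+0.91230); SVD([r₁ r₂ r₃]) → R = UVᵀ:
  R  [+0.90176 -0.28722 +0.32301]
  R  [+0.37442 +0.89243 -0.25175]
  R  [-0.21596 +0.34796 +0.91230]
t = (+0.02085, +0.10984, +0.92816) m
tr R = 2.706484; θ = arccos((tr R − 1)/2) = 0.548626 rad = 31.434°
axis k = ((R−Rᵀ)₃₂, (R−Rᵀ)₁₃, (R−Rᵀ)₂₁) / (2 sinθ) = (+0.574974, +0.516734, +0.634343)
rvec = θ·k = (+0.315445, +0.283494, +0.348017)

rvec=(0.3154, 0.2835, 0.3480) tvec=(0.0208, 0.1098, 0.9282)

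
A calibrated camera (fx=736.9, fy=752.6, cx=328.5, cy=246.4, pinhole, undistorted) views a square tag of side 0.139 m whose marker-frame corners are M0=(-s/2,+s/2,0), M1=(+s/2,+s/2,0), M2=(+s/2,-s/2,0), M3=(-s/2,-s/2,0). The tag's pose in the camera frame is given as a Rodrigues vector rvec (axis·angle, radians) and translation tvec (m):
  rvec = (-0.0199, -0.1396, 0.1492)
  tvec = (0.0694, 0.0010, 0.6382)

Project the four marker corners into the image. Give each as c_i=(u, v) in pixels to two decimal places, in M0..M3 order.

Intrinsics K: fx=736.9, fy=752.6, cx=328.5, cy=246.4
Marker side s = 0.139 m; corners in marker frame (Z=0):
  M0 = (-0.0695, +0.0695, 0)
  M1 = (+0.0695, +0.0695, 0)
  M2 = (+0.0695, -0.0695, 0)
  M3 = (-0.0695, -0.0695, 0)
rvec = (-0.0199, -0.1396, 0.1492), |rvec| = θ = 0.20529 rad = 11.762°
Rodrigues: sinθ=0.20385, 1−cosθ=0.02100; R = I + sinθ·[k]× + (1−cosθ)·[k]×²:
    [+0.97920 -0.14677 -0.14010]
    [+0.14954 +0.98871 +0.00938]
    [+0.13714 -0.03014 +0.99009]
t = (0.0694, 0.0010, 0.6382) m
M0: Pc = R·M0+t = (-0.00885, +0.05932, +0.62657); u = 736.9·(-0.00885)/0.62657 + 328.5 = 318.0860, v = 752.6·(+0.05932)/0.62657 + 246.4 = 317.6544
M1: Pc = R·M1+t = (+0.12725, +0.08011, +0.64564); u = 736.9·(+0.12725)/0.64564 + 328.5 = 473.7416, v = 752.6·(+0.08011)/0.64564 + 246.4 = 339.7800
M2: Pc = R·M2+t = (+0.14765, -0.05732, +0.64983); u = 736.9·(+0.14765)/0.64983 + 328.5 = 495.9400, v = 752.6·(-0.05732)/0.64983 + 246.4 = 180.0116
M3: Pc = R·M3+t = (+0.01155, -0.07811, +0.63076); u = 736.9·(+0.01155)/0.63076 + 328.5 = 341.9890, v = 752.6·(-0.07811)/0.63076 + 246.4 = 153.2044

c0=(318.09, 317.65) c1=(473.74, 339.78) c2=(495.94, 180.01) c3=(341.99, 153.20)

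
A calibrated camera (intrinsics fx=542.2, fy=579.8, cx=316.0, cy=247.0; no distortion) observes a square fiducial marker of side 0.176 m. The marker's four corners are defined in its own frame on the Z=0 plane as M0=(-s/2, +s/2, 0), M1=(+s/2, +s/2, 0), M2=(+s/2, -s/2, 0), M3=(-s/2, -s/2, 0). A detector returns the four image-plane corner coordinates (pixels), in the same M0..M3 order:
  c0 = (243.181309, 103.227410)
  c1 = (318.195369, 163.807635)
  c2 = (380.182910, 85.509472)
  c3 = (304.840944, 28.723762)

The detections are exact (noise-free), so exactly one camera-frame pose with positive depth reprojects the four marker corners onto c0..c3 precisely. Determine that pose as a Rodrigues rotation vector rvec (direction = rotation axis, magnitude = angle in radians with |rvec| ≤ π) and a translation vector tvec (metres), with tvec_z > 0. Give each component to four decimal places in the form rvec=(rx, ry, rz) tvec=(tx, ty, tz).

Intrinsics K: fx=542.2, fy=579.8, cx=316.0, cy=247.0
Marker side s = 0.176 m; corners in marker frame (Z=0):
  M0 = (-0.0880, +0.0880, 0)
  M1 = (+0.0880, +0.0880, 0)
  M2 = (+0.0880, -0.0880, 0)
  M3 = (-0.0880, -0.0880, 0)
Detected image corners:
  c0 = (243.181309, 103.227410) px
  c1 = (318.195369, 163.807635) px
  c2 = (380.182910, 85.509472) px
  c3 = (304.840944, 28.723762) px
Planar DLT: solve 8×8 A·h = b for H (H[2,2]=1):
  H  [+369.63209 -390.84035 +311.33503]
  H  [+315.70846 +421.81202 +94.41333]
  H  [-0.18462 -0.12704 +1.00000]
B = K⁻¹H; ‖b₁‖=1.022468, ‖b₂‖=1.022468; λ = 2/(‖b₁‖+‖b₂‖) = 0.978026, sign → tz>0 ⇒ λ=+0.978026
r₁ = λ·B[:,0] = (+0.77198,+0.60947,-0.18056); r₂ = λ·B[:,1] = (-0.63259,+0.76446,-0.12425)
r₃ = r₁×r₂ = (+0.06230,+0.21013,+0.97569); SVD([r₁ r₂ r₃]) → R = UVᵀ:
  R  [+0.77198 -0.63259 +0.06230]
  R  [+0.60947 +0.76446 +0.21013]
  R  [-0.18056 -0.12425 +0.97569]
t = (-0.00841, -0.25739, +0.97803) m
tr R = 2.512119; θ = arccos((tr R − 1)/2) = 0.713525 rad = 40.882°
axis k = ((R−Rᵀ)₃₂, (R−Rᵀ)₁₃, (R−Rᵀ)₂₁) / (2 sinθ) = (-0.255447, +0.185533, +0.948854)
rvec = θ·k = (-0.182268, +0.132382, +0.677031)

rvec=(-0.1823, 0.1324, 0.6770) tvec=(-0.0084, -0.2574, 0.9780)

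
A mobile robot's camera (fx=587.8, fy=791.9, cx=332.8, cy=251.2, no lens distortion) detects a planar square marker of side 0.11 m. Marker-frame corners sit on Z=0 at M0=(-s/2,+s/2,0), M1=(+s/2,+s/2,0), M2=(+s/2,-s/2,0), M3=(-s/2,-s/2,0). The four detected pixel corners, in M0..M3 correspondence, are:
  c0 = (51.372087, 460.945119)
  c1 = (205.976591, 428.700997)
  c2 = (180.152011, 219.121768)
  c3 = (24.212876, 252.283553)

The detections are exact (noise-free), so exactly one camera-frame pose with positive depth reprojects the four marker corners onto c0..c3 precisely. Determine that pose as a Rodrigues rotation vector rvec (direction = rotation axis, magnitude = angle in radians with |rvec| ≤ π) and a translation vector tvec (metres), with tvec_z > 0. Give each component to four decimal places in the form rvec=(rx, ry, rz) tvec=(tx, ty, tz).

Intrinsics K: fx=587.8, fy=791.9, cx=332.8, cy=251.2
Marker side s = 0.11 m; corners in marker frame (Z=0):
  M0 = (-0.0550, +0.0550, 0)
  M1 = (+0.0550, +0.0550, 0)
  M2 = (+0.0550, -0.0550, 0)
  M3 = (-0.0550, -0.0550, 0)
Detected image corners:
  c0 = (51.372087, 460.945119) px
  c1 = (205.976591, 428.700997) px
  c2 = (180.152011, 219.121768) px
  c3 = (24.212876, 252.283553) px
Planar DLT: solve 8×8 A·h = b for H (H[2,2]=1):
  H  [+1408.42316 +250.39486 +115.37358]
  H  [-306.45195 +1929.24141 +340.76292]
  H  [-0.02695 +0.08274 +1.00000]
B = K⁻¹H; ‖b₁‖=2.441017, ‖b₂‖=2.441017; λ = 2/(‖b₁‖+‖b₂‖) = 0.409665, sign → tz>0 ⇒ λ=+0.409665
r₁ = λ·B[:,0] = (+0.98785,-0.15503,-0.01104); r₂ = λ·B[:,1] = (+0.15532,+0.98728,+0.03390)
r₃ = r₁×r₂ = (+0.00565,-0.03520,+0.99936); SVD([r₁ r₂ r₃]) → R = UVᵀ:
  R  [+0.98785 +0.15532 +0.00565]
  R  [-0.15503 +0.98728 -0.03520]
  R  [-0.01104 +0.03390 +0.99936]
t = (-0.15153, +0.04633, +0.40967) m
tr R = 2.974495; θ = arccos((tr R − 1)/2) = 0.159874 rad = 9.160°
axis k = ((R−Rᵀ)₃₂, (R−Rᵀ)₁₃, (R−Rᵀ)₂₁) / (2 sinθ) = (+0.217012, +0.052416, -0.974761)
rvec = θ·k = (+0.034695, +0.008380, -0.155839)

rvec=(0.0347, 0.0084, -0.1558) tvec=(-0.1515, 0.0463, 0.4097)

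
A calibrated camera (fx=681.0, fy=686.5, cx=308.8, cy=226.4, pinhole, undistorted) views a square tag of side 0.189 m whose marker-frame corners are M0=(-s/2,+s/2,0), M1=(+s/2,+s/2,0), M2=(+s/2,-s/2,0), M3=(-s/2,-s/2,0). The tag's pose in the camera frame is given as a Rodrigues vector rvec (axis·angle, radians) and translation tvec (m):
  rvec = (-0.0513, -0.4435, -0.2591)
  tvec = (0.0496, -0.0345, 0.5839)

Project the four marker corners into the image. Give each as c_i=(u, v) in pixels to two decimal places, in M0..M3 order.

Intrinsics K: fx=681.0, fy=686.5, cx=308.8, cy=226.4
Marker side s = 0.189 m; corners in marker frame (Z=0):
  M0 = (-0.0945, +0.0945, 0)
  M1 = (+0.0945, +0.0945, 0)
  M2 = (+0.0945, -0.0945, 0)
  M3 = (-0.0945, -0.0945, 0)
rvec = (-0.0513, -0.4435, -0.2591), |rvec| = θ = 0.51619 rad = 29.576°
Rodrigues: sinθ=0.49357, 1−cosθ=0.13030; R = I + sinθ·[k]× + (1−cosθ)·[k]×²:
    [+0.87099 +0.25887 -0.41757]
    [-0.23662 +0.96589 +0.10524]
    [+0.43056 +0.00714 +0.90253]
t = (0.0496, -0.0345, 0.5839) m
M0: Pc = R·M0+t = (-0.00825, +0.07914, +0.54389); u = 681.0·(-0.00825)/0.54389 + 308.8 = 298.4761, v = 686.5·(+0.07914)/0.54389 + 226.4 = 326.2875
M1: Pc = R·M1+t = (+0.15637, +0.03442, +0.62526); u = 681.0·(+0.15637)/0.62526 + 308.8 = 479.1112, v = 686.5·(+0.03442)/0.62526 + 226.4 = 264.1861
M2: Pc = R·M2+t = (+0.10745, -0.14814, +0.62391); u = 681.0·(+0.10745)/0.62391 + 308.8 = 426.0762, v = 686.5·(-0.14814)/0.62391 + 226.4 = 63.4032
M3: Pc = R·M3+t = (-0.05717, -0.10342, +0.54254); u = 681.0·(-0.05717)/0.54254 + 308.8 = 237.0370, v = 686.5·(-0.10342)/0.54254 + 226.4 = 95.5430

c0=(298.48, 326.29) c1=(479.11, 264.19) c2=(426.08, 63.40) c3=(237.04, 95.54)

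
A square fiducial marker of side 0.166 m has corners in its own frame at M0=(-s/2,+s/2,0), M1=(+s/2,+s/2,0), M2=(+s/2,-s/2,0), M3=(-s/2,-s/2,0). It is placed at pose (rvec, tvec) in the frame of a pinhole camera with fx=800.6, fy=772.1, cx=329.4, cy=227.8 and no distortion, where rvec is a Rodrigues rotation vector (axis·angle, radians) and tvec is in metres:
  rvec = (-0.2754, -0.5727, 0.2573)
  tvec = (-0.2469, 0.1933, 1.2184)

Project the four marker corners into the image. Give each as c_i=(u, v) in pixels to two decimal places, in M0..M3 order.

c0=(101.40, 391.99) c1=(203.99, 413.64) c2=(225.97, 313.01) c3=(129.47, 285.47)

Intrinsics K: fx=800.6, fy=772.1, cx=329.4, cy=227.8
Marker side s = 0.166 m; corners in marker frame (Z=0):
  M0 = (-0.0830, +0.0830, 0)
  M1 = (+0.0830, +0.0830, 0)
  M2 = (+0.0830, -0.0830, 0)
  M3 = (-0.0830, -0.0830, 0)
rvec = (-0.2754, -0.5727, 0.2573), |rvec| = θ = 0.68559 rad = 39.281°
Rodrigues: sinθ=0.63313, 1−cosθ=0.22595; R = I + sinθ·[k]× + (1−cosθ)·[k]×²:
    [+0.81051 -0.16179 -0.56294]
    [+0.31343 +0.93171 +0.18349]
    [+0.49481 -0.32516 +0.80587]
t = (-0.2469, 0.1933, 1.2184) m
M0: Pc = R·M0+t = (-0.32760, +0.24462, +1.15034); u = 800.6·(-0.32760)/1.15034 + 329.4 = 101.4007, v = 772.1·(+0.24462)/1.15034 + 227.8 = 391.9852
M1: Pc = R·M1+t = (-0.19306, +0.29665, +1.23248); u = 800.6·(-0.19306)/1.23248 + 329.4 = 203.9934, v = 772.1·(+0.29665)/1.23248 + 227.8 = 413.6376
M2: Pc = R·M2+t = (-0.16620, +0.14198, +1.28646); u = 800.6·(-0.16620)/1.28646 + 329.4 = 225.9694, v = 772.1·(+0.14198)/1.28646 + 227.8 = 313.0144
M3: Pc = R·M3+t = (-0.30074, +0.08995, +1.20432); u = 800.6·(-0.30074)/1.20432 + 329.4 = 129.4737, v = 772.1·(+0.08995)/1.20432 + 227.8 = 285.4696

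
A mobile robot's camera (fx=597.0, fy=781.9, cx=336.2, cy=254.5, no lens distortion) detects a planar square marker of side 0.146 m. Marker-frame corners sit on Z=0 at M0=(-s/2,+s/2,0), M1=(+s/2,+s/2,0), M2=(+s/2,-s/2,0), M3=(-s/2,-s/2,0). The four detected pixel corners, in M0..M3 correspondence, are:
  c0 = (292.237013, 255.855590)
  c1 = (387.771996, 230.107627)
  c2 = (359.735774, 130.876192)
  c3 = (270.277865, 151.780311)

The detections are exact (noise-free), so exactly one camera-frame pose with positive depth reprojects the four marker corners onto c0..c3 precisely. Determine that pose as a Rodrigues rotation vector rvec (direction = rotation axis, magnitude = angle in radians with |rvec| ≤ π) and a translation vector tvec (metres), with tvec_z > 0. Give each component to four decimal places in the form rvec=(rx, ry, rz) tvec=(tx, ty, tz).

Intrinsics K: fx=597.0, fy=781.9, cx=336.2, cy=254.5
Marker side s = 0.146 m; corners in marker frame (Z=0):
  M0 = (-0.0730, +0.0730, 0)
  M1 = (+0.0730, +0.0730, 0)
  M2 = (+0.0730, -0.0730, 0)
  M3 = (-0.0730, -0.0730, 0)
Detected image corners:
  c0 = (292.237013, 255.855590) px
  c1 = (387.771996, 230.107627) px
  c2 = (359.735774, 130.876192) px
  c3 = (270.277865, 151.780311) px
Planar DLT: solve 8×8 A·h = b for H (H[2,2]=1):
  H  [+701.57132 +5.56260 +327.75254]
  H  [-118.78489 +598.62103 +190.09573]
  H  [+0.21008 -0.50678 +1.00000]
B = K⁻¹H; ‖b₁‖=1.099820, ‖b₂‖=1.099820; λ = 2/(‖b₁‖+‖b₂‖) = 0.909240, sign → tz>0 ⇒ λ=+0.909240
r₁ = λ·B[:,0] = (+0.96093,-0.20030,+0.19102); r₂ = λ·B[:,1] = (+0.26796,+0.84609,-0.46079)
r₃ = r₁×r₂ = (-0.06932,+0.49397,+0.86671); SVD([r₁ r₂ r₃]) → R = UVᵀ:
  R  [+0.96093 +0.26796 -0.06932]
  R  [-0.20030 +0.84609 +0.49397]
  R  [+0.19102 -0.46079 +0.86671]
t = (-0.01287, -0.07489, +0.90924) m
tr R = 2.673737; θ = arccos((tr R − 1)/2) = 0.579259 rad = 33.189°
axis k = ((R−Rᵀ)₃₂, (R−Rᵀ)₁₃, (R−Rᵀ)₂₁) / (2 sinθ) = (-0.872074, -0.237794, -0.427716)
rvec = θ·k = (-0.505157, -0.137744, -0.247758)

rvec=(-0.5052, -0.1377, -0.2478) tvec=(-0.0129, -0.0749, 0.9092)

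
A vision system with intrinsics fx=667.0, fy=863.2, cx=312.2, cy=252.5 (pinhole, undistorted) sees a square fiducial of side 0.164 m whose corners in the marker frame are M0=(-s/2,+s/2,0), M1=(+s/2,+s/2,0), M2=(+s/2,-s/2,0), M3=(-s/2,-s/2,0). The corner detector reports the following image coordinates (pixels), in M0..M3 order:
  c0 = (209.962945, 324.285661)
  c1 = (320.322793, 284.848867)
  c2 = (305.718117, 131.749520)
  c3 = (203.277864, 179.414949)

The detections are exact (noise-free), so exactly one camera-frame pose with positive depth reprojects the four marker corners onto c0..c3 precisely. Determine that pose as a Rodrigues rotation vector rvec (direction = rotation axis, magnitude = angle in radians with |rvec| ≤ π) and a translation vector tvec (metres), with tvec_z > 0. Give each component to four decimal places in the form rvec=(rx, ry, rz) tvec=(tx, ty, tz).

Intrinsics K: fx=667.0, fy=863.2, cx=312.2, cy=252.5
Marker side s = 0.164 m; corners in marker frame (Z=0):
  M0 = (-0.0820, +0.0820, 0)
  M1 = (+0.0820, +0.0820, 0)
  M2 = (+0.0820, -0.0820, 0)
  M3 = (-0.0820, -0.0820, 0)
Detected image corners:
  c0 = (209.962945, 324.285661) px
  c1 = (320.322793, 284.848867) px
  c2 = (305.718117, 131.749520) px
  c3 = (203.277864, 179.414949) px
Planar DLT: solve 8×8 A·h = b for H (H[2,2]=1):
  H  [+529.46650 -42.06006 +257.65254]
  H  [-371.33416 +813.58509 +228.39559]
  H  [-0.45611 -0.40822 +1.00000]
B = K⁻¹H; ‖b₁‖=1.144875, ‖b₂‖=1.144875; λ = 2/(‖b₁‖+‖b₂‖) = 0.873458, sign → tz>0 ⇒ λ=+0.873458
r₁ = λ·B[:,0] = (+0.87983,-0.25921,-0.39839); r₂ = λ·B[:,1] = (+0.11182,+0.92755,-0.35657)
r₃ = r₁×r₂ = (+0.46195,+0.26917,+0.84507); SVD([r₁ r₂ r₃]) → R = UVᵀ:
  R  [+0.87983 +0.11182 +0.46195]
  R  [-0.25921 +0.92755 +0.26917]
  R  [-0.39839 -0.35657 +0.84507]
t = (-0.07143, -0.02439, +0.87346) m
tr R = 2.652452; θ = arccos((tr R − 1)/2) = 0.598421 rad = 34.287°
axis k = ((R−Rᵀ)₃₂, (R−Rᵀ)₁₃, (R−Rᵀ)₂₁) / (2 sinθ) = (-0.555381, +0.763613, -0.329312)
rvec = θ·k = (-0.332352, +0.456962, -0.197067)

rvec=(-0.3324, 0.4570, -0.1971) tvec=(-0.0714, -0.0244, 0.8735)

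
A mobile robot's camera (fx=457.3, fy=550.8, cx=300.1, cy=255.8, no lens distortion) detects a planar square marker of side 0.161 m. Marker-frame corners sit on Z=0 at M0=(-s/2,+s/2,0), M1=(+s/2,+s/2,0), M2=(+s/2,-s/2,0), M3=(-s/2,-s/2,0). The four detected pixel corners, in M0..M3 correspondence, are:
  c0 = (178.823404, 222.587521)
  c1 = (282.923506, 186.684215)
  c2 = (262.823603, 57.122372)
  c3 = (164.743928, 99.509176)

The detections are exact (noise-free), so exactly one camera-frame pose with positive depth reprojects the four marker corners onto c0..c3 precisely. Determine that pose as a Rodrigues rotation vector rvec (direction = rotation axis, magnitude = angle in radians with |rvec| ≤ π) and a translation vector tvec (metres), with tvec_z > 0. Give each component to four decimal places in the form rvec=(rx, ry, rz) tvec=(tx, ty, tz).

rvec=(-0.1685, 0.2925, -0.2127) tvec=(-0.1130, -0.1357, 0.6487)

Intrinsics K: fx=457.3, fy=550.8, cx=300.1, cy=255.8
Marker side s = 0.161 m; corners in marker frame (Z=0):
  M0 = (-0.0805, +0.0805, 0)
  M1 = (+0.0805, +0.0805, 0)
  M2 = (+0.0805, -0.0805, 0)
  M3 = (-0.0805, -0.0805, 0)
Detected image corners:
  c0 = (178.823404, 222.587521) px
  c1 = (282.923506, 186.684215) px
  c2 = (262.823603, 57.122372) px
  c3 = (164.743928, 99.509176) px
Planar DLT: solve 8×8 A·h = b for H (H[2,2]=1):
  H  [+535.86979 +38.76573 +220.44630]
  H  [-301.89035 +741.44650 +140.59797]
  H  [-0.41185 -0.30028 +1.00000]
B = K⁻¹H; ‖b₁‖=1.541608, ‖b₂‖=1.541608; λ = 2/(‖b₁‖+‖b₂‖) = 0.648674, sign → tz>0 ⇒ λ=+0.648674
r₁ = λ·B[:,0] = (+0.93544,-0.23146,-0.26716); r₂ = λ·B[:,1] = (+0.18282,+0.96366,-0.19479)
r₃ = r₁×r₂ = (+0.30253,+0.13337,+0.94376); SVD([r₁ r₂ r₃]) → R = UVᵀ:
  R  [+0.93544 +0.18282 +0.30253]
  R  [-0.23146 +0.96366 +0.13337]
  R  [-0.26716 -0.19479 +0.94376]
t = (-0.11299, -0.13567, +0.64867) m
tr R = 2.842863; θ = arccos((tr R − 1)/2) = 0.399048 rad = 22.864°
axis k = ((R−Rᵀ)₃₂, (R−Rᵀ)₁₃, (R−Rᵀ)₂₁) / (2 sinθ) = (-0.422293, +0.733111, -0.533120)
rvec = θ·k = (-0.168515, +0.292546, -0.212741)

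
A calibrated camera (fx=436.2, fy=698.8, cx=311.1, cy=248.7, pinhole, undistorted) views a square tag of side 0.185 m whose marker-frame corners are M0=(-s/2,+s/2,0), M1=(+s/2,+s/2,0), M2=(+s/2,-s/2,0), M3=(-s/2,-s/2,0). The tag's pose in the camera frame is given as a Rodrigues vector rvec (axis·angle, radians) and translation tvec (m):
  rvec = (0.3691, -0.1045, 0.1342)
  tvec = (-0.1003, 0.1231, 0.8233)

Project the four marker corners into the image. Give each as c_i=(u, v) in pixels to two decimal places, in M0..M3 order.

Intrinsics K: fx=436.2, fy=698.8, cx=311.1, cy=248.7
Marker side s = 0.185 m; corners in marker frame (Z=0):
  M0 = (-0.0925, +0.0925, 0)
  M1 = (+0.0925, +0.0925, 0)
  M2 = (+0.0925, -0.0925, 0)
  M3 = (-0.0925, -0.0925, 0)
rvec = (0.3691, -0.1045, 0.1342), |rvec| = θ = 0.40640 rad = 23.285°
Rodrigues: sinθ=0.39531, 1−cosθ=0.08145; R = I + sinθ·[k]× + (1−cosθ)·[k]×²:
    [+0.98573 -0.14956 -0.07722]
    [+0.11151 +0.92393 -0.36594]
    [+0.12607 +0.35211 +0.92743]
t = (-0.1003, 0.1231, 0.8233) m
M0: Pc = R·M0+t = (-0.20531, +0.19825, +0.84421); u = 436.2·(-0.20531)/0.84421 + 311.1 = 205.0146, v = 698.8·(+0.19825)/0.84421 + 248.7 = 412.8020
M1: Pc = R·M1+t = (-0.02295, +0.21888, +0.86753); u = 436.2·(-0.02295)/0.86753 + 311.1 = 299.5587, v = 698.8·(+0.21888)/0.86753 + 248.7 = 425.0078
M2: Pc = R·M2+t = (+0.00471, +0.04795, +0.80239); u = 436.2·(+0.00471)/0.80239 + 311.1 = 313.6629, v = 698.8·(+0.04795)/0.80239 + 248.7 = 290.4606
M3: Pc = R·M3+t = (-0.17765, +0.02732, +0.77907); u = 436.2·(-0.17765)/0.77907 + 311.1 = 211.6359, v = 698.8·(+0.02732)/0.77907 + 248.7 = 273.2061

c0=(205.01, 412.80) c1=(299.56, 425.01) c2=(313.66, 290.46) c3=(211.64, 273.21)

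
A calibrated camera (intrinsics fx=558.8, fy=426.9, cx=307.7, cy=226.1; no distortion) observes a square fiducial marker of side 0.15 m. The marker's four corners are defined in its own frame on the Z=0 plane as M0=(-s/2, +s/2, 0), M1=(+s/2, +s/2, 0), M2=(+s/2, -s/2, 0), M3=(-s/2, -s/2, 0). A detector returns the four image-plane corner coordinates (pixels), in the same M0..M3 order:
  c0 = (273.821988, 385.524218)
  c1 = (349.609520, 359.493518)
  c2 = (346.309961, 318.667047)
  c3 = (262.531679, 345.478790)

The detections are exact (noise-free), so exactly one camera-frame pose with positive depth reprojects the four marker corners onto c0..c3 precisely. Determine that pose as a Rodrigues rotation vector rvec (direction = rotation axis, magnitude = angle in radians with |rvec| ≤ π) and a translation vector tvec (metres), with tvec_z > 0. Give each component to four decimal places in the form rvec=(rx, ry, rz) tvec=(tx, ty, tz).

Intrinsics K: fx=558.8, fy=426.9, cx=307.7, cy=226.1
Marker side s = 0.15 m; corners in marker frame (Z=0):
  M0 = (-0.0750, +0.0750, 0)
  M1 = (+0.0750, +0.0750, 0)
  M2 = (+0.0750, -0.0750, 0)
  M3 = (-0.0750, -0.0750, 0)
Detected image corners:
  c0 = (273.821988, 385.524218) px
  c1 = (349.609520, 359.493518) px
  c2 = (346.309961, 318.667047) px
  c3 = (262.531679, 345.478790) px
Planar DLT: solve 8×8 A·h = b for H (H[2,2]=1):
  H  [+620.00026 +245.57897 +309.11186]
  H  [-73.78871 +495.50987 +352.97563]
  H  [+0.29018 +0.64118 +1.00000]
B = K⁻¹H; ‖b₁‖=1.045384, ‖b₂‖=1.045384; λ = 2/(‖b₁‖+‖b₂‖) = 0.956587, sign → tz>0 ⇒ λ=+0.956587
r₁ = λ·B[:,0] = (+0.90850,-0.31236,+0.27758); r₂ = λ·B[:,1] = (+0.08266,+0.78548,+0.61334)
r₃ = r₁×r₂ = (-0.40962,-0.53428,+0.73943); SVD([r₁ r₂ r₃]) → R = UVᵀ:
  R  [+0.90850 +0.08266 -0.40962]
  R  [-0.31236 +0.78548 -0.53428]
  R  [+0.27758 +0.61334 +0.73943]
t = (+0.00242, +0.28430, +0.95659) m
tr R = 2.433419; θ = arccos((tr R − 1)/2) = 0.771724 rad = 44.217°
axis k = ((R−Rᵀ)₃₂, (R−Rᵀ)₁₃, (R−Rᵀ)₂₁) / (2 sinθ) = (+0.822815, -0.492707, -0.283224)
rvec = θ·k = (+0.634985, -0.380234, -0.218571)

rvec=(0.6350, -0.3802, -0.2186) tvec=(0.0024, 0.2843, 0.9566)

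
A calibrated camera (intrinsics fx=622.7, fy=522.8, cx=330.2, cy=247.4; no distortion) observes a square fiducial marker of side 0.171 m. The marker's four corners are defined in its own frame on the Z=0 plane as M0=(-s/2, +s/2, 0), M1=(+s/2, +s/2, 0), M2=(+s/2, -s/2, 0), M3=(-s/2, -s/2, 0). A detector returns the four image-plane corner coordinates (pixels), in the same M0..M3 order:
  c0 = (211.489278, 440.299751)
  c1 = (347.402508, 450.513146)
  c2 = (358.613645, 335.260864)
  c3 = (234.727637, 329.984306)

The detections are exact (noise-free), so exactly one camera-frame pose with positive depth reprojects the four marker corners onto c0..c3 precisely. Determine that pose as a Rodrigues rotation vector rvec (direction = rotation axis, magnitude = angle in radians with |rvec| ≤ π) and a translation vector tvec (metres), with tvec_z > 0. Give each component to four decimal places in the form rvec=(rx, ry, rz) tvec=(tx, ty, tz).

rvec=(-0.4818, 0.1656, 0.0630) tvec=(-0.0551, 0.2122, 0.7993)

Intrinsics K: fx=622.7, fy=522.8, cx=330.2, cy=247.4
Marker side s = 0.171 m; corners in marker frame (Z=0):
  M0 = (-0.0855, +0.0855, 0)
  M1 = (+0.0855, +0.0855, 0)
  M2 = (+0.0855, -0.0855, 0)
  M3 = (-0.0855, -0.0855, 0)
Detected image corners:
  c0 = (211.489278, 440.299751) px
  c1 = (347.402508, 450.513146) px
  c2 = (358.613645, 335.260864) px
  c3 = (234.727637, 329.984306) px
Planar DLT: solve 8×8 A·h = b for H (H[2,2]=1):
  H  [+695.47465 -265.63361 +287.27408]
  H  [-39.75891 +437.46929 +386.19348]
  H  [-0.21682 -0.57020 +1.00000]
B = K⁻¹H; ‖b₁‖=1.251063, ‖b₂‖=1.251063; λ = 2/(‖b₁‖+‖b₂‖) = 0.799320, sign → tz>0 ⇒ λ=+0.799320
r₁ = λ·B[:,0] = (+0.98464,+0.02123,-0.17331); r₂ = λ·B[:,1] = (-0.09929,+0.88454,-0.45578)
r₃ = r₁×r₂ = (+0.14363,+0.46598,+0.87306); SVD([r₁ r₂ r₃]) → R = UVᵀ:
  R  [+0.98464 -0.09929 +0.14363]
  R  [+0.02123 +0.88454 +0.46598]
  R  [-0.17331 -0.45578 +0.87306]
t = (-0.05510, +0.21220, +0.79932) m
tr R = 2.742236; θ = arccos((tr R − 1)/2) = 0.513322 rad = 29.411°
axis k = ((R−Rᵀ)₃₂, (R−Rᵀ)₁₃, (R−Rᵀ)₂₁) / (2 sinθ) = (-0.938514, +0.322698, +0.122709)
rvec = θ·k = (-0.481760, +0.165648, +0.062989)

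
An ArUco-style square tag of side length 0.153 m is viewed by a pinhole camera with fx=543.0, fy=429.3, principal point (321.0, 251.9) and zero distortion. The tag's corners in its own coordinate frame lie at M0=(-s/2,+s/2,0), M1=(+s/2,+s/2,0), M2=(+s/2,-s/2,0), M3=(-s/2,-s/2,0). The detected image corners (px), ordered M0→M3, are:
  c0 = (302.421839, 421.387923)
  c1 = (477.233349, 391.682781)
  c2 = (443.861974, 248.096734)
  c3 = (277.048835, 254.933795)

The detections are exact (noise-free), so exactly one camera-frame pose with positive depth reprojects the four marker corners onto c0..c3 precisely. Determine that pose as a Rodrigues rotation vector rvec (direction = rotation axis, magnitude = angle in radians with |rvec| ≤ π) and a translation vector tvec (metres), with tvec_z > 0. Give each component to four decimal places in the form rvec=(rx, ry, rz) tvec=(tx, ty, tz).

Intrinsics K: fx=543.0, fy=429.3, cx=321.0, cy=251.9
Marker side s = 0.153 m; corners in marker frame (Z=0):
  M0 = (-0.0765, +0.0765, 0)
  M1 = (+0.0765, +0.0765, 0)
  M2 = (+0.0765, -0.0765, 0)
  M3 = (-0.0765, -0.0765, 0)
Detected image corners:
  c0 = (302.421839, 421.387923) px
  c1 = (477.233349, 391.682781) px
  c2 = (443.861974, 248.096734) px
  c3 = (277.048835, 254.933795) px
Planar DLT: solve 8×8 A·h = b for H (H[2,2]=1):
  H  [+1456.74491 +20.30254 +380.56522]
  H  [+182.52441 +855.83851 +325.64736]
  H  [+0.90965 -0.46247 +1.00000]
B = K⁻¹H; ‖b₁‖=2.332461, ‖b₂‖=2.332461; λ = 2/(‖b₁‖+‖b₂‖) = 0.428732, sign → tz>0 ⇒ λ=+0.428732
r₁ = λ·B[:,0] = (+0.91964,-0.04656,+0.39000); r₂ = λ·B[:,1] = (+0.13324,+0.97105,-0.19828)
r₃ = r₁×r₂ = (-0.36948,+0.23431,+0.89922); SVD([r₁ r₂ r₃]) → R = UVᵀ:
  R  [+0.91964 +0.13324 -0.36948]
  R  [-0.04656 +0.97105 +0.23431]
  R  [+0.39000 -0.19828 +0.89922]
t = (+0.04703, +0.07365, +0.42873) m
tr R = 2.789901; θ = arccos((tr R − 1)/2) = 0.462476 rad = 26.498°
axis k = ((R−Rᵀ)₃₂, (R−Rᵀ)₁₃, (R−Rᵀ)₂₁) / (2 sinθ) = (-0.484777, -0.851112, -0.201493)
rvec = θ·k = (-0.224198, -0.393619, -0.093186)

rvec=(-0.2242, -0.3936, -0.0932) tvec=(0.0470, 0.0736, 0.4287)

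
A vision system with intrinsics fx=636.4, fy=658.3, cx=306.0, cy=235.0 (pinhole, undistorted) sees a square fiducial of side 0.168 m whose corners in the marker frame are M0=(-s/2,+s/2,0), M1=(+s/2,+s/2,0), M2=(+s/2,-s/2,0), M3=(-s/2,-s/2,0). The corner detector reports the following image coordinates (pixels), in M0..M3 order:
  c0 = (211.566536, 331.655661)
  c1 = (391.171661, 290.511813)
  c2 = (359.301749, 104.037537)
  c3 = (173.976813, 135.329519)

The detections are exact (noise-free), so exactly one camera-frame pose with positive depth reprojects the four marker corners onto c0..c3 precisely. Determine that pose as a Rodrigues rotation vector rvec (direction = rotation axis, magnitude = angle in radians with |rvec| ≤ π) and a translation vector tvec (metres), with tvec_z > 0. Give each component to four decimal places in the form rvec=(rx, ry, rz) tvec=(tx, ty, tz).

Intrinsics K: fx=636.4, fy=658.3, cx=306.0, cy=235.0
Marker side s = 0.168 m; corners in marker frame (Z=0):
  M0 = (-0.0840, +0.0840, 0)
  M1 = (+0.0840, +0.0840, 0)
  M2 = (+0.0840, -0.0840, 0)
  M3 = (-0.0840, -0.0840, 0)
Detected image corners:
  c0 = (211.566536, 331.655661) px
  c1 = (391.171661, 290.511813) px
  c2 = (359.301749, 104.037537) px
  c3 = (173.976813, 135.329519) px
Planar DLT: solve 8×8 A·h = b for H (H[2,2]=1):
  H  [+1179.59281 +241.41780 +286.71233]
  H  [-144.85130 +1165.14262 +215.87727]
  H  [+0.32981 +0.12382 +1.00000]
B = K⁻¹H; ‖b₁‖=1.759473, ‖b₂‖=1.759473; λ = 2/(‖b₁‖+‖b₂‖) = 0.568352, sign → tz>0 ⇒ λ=+0.568352
r₁ = λ·B[:,0] = (+0.96333,-0.19198,+0.18745); r₂ = λ·B[:,1] = (+0.18177,+0.98082,+0.07037)
r₃ = r₁×r₂ = (-0.19736,-0.03372,+0.97975); SVD([r₁ r₂ r₃]) → R = UVᵀ:
  R  [+0.96333 +0.18177 -0.19736]
  R  [-0.19198 +0.98082 -0.03372]
  R  [+0.18745 +0.07037 +0.97975]
t = (-0.01723, -0.01651, +0.56835) m
tr R = 2.923902; θ = arccos((tr R − 1)/2) = 0.276741 rad = 15.856°
axis k = ((R−Rᵀ)₃₂, (R−Rᵀ)₁₃, (R−Rᵀ)₂₁) / (2 sinθ) = (+0.190486, -0.704217, -0.683954)
rvec = θ·k = (+0.052715, -0.194886, -0.189278)

rvec=(0.0527, -0.1949, -0.1893) tvec=(-0.0172, -0.0165, 0.5684)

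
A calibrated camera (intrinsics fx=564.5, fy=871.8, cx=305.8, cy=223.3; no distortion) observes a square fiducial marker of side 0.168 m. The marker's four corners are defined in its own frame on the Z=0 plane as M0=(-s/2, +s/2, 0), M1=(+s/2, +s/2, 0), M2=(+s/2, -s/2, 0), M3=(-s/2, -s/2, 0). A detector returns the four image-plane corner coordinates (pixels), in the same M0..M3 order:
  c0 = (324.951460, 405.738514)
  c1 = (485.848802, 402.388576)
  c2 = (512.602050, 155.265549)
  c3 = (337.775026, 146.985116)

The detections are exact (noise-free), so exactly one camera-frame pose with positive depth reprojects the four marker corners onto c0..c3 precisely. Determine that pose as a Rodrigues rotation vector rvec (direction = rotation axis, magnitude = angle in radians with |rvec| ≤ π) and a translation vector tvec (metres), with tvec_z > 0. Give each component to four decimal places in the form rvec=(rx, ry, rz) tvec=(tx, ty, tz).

Intrinsics K: fx=564.5, fy=871.8, cx=305.8, cy=223.3
Marker side s = 0.168 m; corners in marker frame (Z=0):
  M0 = (-0.0840, +0.0840, 0)
  M1 = (+0.0840, +0.0840, 0)
  M2 = (+0.0840, -0.0840, 0)
  M3 = (-0.0840, -0.0840, 0)
Detected image corners:
  c0 = (324.951460, 405.738514) px
  c1 = (485.848802, 402.388576) px
  c2 = (512.602050, 155.265549) px
  c3 = (337.775026, 146.985116) px
Planar DLT: solve 8×8 A·h = b for H (H[2,2]=1):
  H  [+1108.88657 +99.55791 +416.75100]
  H  [+87.70052 +1650.70909 +283.20598]
  H  [+0.26857 +0.52561 +1.00000]
B = K⁻¹H; ‖b₁‖=1.838875, ‖b₂‖=1.838875; λ = 2/(‖b₁‖+‖b₂‖) = 0.543811, sign → tz>0 ⇒ λ=+0.543811
r₁ = λ·B[:,0] = (+0.98913,+0.01730,+0.14605); r₂ = λ·B[:,1] = (-0.05893,+0.95647,+0.28583)
r₃ = r₁×r₂ = (-0.13475,-0.29133,+0.94708); SVD([r₁ r₂ r₃]) → R = UVᵀ:
  R  [+0.98913 -0.05893 -0.13475]
  R  [+0.01730 +0.95647 -0.29133]
  R  [+0.14605 +0.28583 +0.94708]
t = (+0.10688, +0.03737, +0.54381) m
tr R = 2.892677; θ = arccos((tr R − 1)/2) = 0.329085 rad = 18.855°
axis k = ((R−Rᵀ)₃₂, (R−Rᵀ)₁₃, (R−Rᵀ)₂₁) / (2 sinθ) = (+0.892945, -0.434444, +0.117933)
rvec = θ·k = (+0.293855, -0.142969, +0.038810)

rvec=(0.2939, -0.1430, 0.0388) tvec=(0.1069, 0.0374, 0.5438)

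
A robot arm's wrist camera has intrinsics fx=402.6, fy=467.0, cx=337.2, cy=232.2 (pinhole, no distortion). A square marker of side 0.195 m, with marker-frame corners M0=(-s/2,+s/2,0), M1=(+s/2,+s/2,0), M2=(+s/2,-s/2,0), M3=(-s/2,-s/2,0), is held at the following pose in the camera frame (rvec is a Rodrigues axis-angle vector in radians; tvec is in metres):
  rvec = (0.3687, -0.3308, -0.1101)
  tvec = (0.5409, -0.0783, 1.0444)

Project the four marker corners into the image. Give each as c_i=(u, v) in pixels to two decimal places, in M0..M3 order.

Intrinsics K: fx=402.6, fy=467.0, cx=337.2, cy=232.2
Marker side s = 0.195 m; corners in marker frame (Z=0):
  M0 = (-0.0975, +0.0975, 0)
  M1 = (+0.0975, +0.0975, 0)
  M2 = (+0.0975, -0.0975, 0)
  M3 = (-0.0975, -0.0975, 0)
rvec = (0.3687, -0.3308, -0.1101), |rvec| = θ = 0.50744 rad = 29.074°
Rodrigues: sinθ=0.48594, 1−cosθ=0.12601; R = I + sinθ·[k]× + (1−cosθ)·[k]×²:
    [+0.94052 +0.04575 -0.33665]
    [-0.16512 +0.92754 -0.33526]
    [+0.29692 +0.37090 +0.87993]
t = (0.5409, -0.0783, 1.0444) m
M0: Pc = R·M0+t = (+0.45366, +0.02823, +1.05161); u = 402.6·(+0.45366)/1.05161 + 337.2 = 510.8794, v = 467.0·(+0.02823)/1.05161 + 232.2 = 244.7385
M1: Pc = R·M1+t = (+0.63706, -0.00396, +1.10951); u = 402.6·(+0.63706)/1.10951 + 337.2 = 568.3653, v = 467.0·(-0.00396)/1.10951 + 232.2 = 230.5316
M2: Pc = R·M2+t = (+0.62814, -0.18483, +1.03719); u = 402.6·(+0.62814)/1.03719 + 337.2 = 581.0222, v = 467.0·(-0.18483)/1.03719 + 232.2 = 148.9769
M3: Pc = R·M3+t = (+0.44474, -0.15264, +0.97929); u = 402.6·(+0.44474)/0.97929 + 337.2 = 520.0390, v = 467.0·(-0.15264)/0.97929 + 232.2 = 159.4112

c0=(510.88, 244.74) c1=(568.37, 230.53) c2=(581.02, 148.98) c3=(520.04, 159.41)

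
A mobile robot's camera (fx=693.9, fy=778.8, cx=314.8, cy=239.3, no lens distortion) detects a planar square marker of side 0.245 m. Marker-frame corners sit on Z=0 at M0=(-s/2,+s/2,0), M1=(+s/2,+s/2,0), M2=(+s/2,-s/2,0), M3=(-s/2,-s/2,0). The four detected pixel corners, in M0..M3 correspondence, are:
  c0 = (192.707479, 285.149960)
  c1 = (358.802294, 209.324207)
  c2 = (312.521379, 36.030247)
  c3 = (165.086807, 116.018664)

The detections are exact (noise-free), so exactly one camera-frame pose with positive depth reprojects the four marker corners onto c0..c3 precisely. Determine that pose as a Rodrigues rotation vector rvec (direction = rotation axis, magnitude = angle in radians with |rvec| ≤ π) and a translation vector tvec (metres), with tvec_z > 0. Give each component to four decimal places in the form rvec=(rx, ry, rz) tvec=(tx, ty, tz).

Intrinsics K: fx=693.9, fy=778.8, cx=314.8, cy=239.3
Marker side s = 0.245 m; corners in marker frame (Z=0):
  M0 = (-0.1225, +0.1225, 0)
  M1 = (+0.1225, +0.1225, 0)
  M2 = (+0.1225, -0.1225, 0)
  M3 = (-0.1225, -0.1225, 0)
Detected image corners:
  c0 = (192.707479, 285.149960) px
  c1 = (358.802294, 209.324207) px
  c2 = (312.521379, 36.030247) px
  c3 = (165.086807, 116.018664) px
Planar DLT: solve 8×8 A·h = b for H (H[2,2]=1):
  H  [+563.48011 +42.01375 +253.55654]
  H  [-365.18027 +631.01871 +158.63124]
  H  [-0.28929 -0.41766 +1.00000]
B = K⁻¹H; ‖b₁‖=1.057302, ‖b₂‖=1.057302; λ = 2/(‖b₁‖+‖b₂‖) = 0.945803, sign → tz>0 ⇒ λ=+0.945803
r₁ = λ·B[:,0] = (+0.89216,-0.35942,-0.27361); r₂ = λ·B[:,1] = (+0.23648,+0.88771,-0.39503)
r₃ = r₁×r₂ = (+0.38486,+0.28773,+0.87698); SVD([r₁ r₂ r₃]) → R = UVᵀ:
  R  [+0.89216 +0.23648 +0.38486]
  R  [-0.35942 +0.88771 +0.28773]
  R  [-0.27361 -0.39503 +0.87698]
t = (-0.08348, -0.09797, +0.94580) m
tr R = 2.656855; θ = arccos((tr R − 1)/2) = 0.594502 rad = 34.062°
axis k = ((R−Rᵀ)₃₂, (R−Rᵀ)₁₃, (R−Rᵀ)₂₁) / (2 sinθ) = (-0.609498, +0.587821, -0.531957)
rvec = θ·k = (-0.362348, +0.349461, -0.316250)

rvec=(-0.3623, 0.3495, -0.3162) tvec=(-0.0835, -0.0980, 0.9458)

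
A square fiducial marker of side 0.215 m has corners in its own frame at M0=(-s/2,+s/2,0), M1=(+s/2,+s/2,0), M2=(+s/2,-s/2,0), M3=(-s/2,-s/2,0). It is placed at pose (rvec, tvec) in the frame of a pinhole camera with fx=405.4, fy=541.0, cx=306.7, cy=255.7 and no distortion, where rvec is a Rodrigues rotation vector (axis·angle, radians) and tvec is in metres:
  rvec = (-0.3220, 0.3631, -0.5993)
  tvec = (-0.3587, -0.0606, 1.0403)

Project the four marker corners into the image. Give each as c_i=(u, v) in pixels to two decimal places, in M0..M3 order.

Intrinsics K: fx=405.4, fy=541.0, cx=306.7, cy=255.7
Marker side s = 0.215 m; corners in marker frame (Z=0):
  M0 = (-0.1075, +0.1075, 0)
  M1 = (+0.1075, +0.1075, 0)
  M2 = (+0.1075, -0.1075, 0)
  M3 = (-0.1075, -0.1075, 0)
rvec = (-0.3220, 0.3631, -0.5993), |rvec| = θ = 0.77116 rad = 44.184°
Rodrigues: sinθ=0.69697, 1−cosθ=0.28290; R = I + sinθ·[k]× + (1−cosθ)·[k]×²:
    [+0.76643 +0.48602 +0.41997]
    [-0.59726 +0.77982 +0.18750]
    [-0.23637 -0.39454 +0.88796]
t = (-0.3587, -0.0606, 1.0403) m
M0: Pc = R·M0+t = (-0.38884, +0.08744, +1.02330); u = 405.4·(-0.38884)/1.02330 + 306.7 = 152.6517, v = 541.0·(+0.08744)/1.02330 + 255.7 = 301.9262
M1: Pc = R·M1+t = (-0.22406, -0.04097, +0.97248); u = 405.4·(-0.22406)/0.97248 + 306.7 = 213.2947, v = 541.0·(-0.04097)/0.97248 + 255.7 = 232.9053
M2: Pc = R·M2+t = (-0.32856, -0.20864, +1.05730); u = 405.4·(-0.32856)/1.05730 + 306.7 = 180.7221, v = 541.0·(-0.20864)/1.05730 + 255.7 = 148.9451
M3: Pc = R·M3+t = (-0.49334, -0.08023, +1.10812); u = 405.4·(-0.49334)/1.10812 + 306.7 = 126.2151, v = 541.0·(-0.08023)/1.10812 + 255.7 = 216.5330

c0=(152.65, 301.93) c1=(213.29, 232.91) c2=(180.72, 148.95) c3=(126.22, 216.53)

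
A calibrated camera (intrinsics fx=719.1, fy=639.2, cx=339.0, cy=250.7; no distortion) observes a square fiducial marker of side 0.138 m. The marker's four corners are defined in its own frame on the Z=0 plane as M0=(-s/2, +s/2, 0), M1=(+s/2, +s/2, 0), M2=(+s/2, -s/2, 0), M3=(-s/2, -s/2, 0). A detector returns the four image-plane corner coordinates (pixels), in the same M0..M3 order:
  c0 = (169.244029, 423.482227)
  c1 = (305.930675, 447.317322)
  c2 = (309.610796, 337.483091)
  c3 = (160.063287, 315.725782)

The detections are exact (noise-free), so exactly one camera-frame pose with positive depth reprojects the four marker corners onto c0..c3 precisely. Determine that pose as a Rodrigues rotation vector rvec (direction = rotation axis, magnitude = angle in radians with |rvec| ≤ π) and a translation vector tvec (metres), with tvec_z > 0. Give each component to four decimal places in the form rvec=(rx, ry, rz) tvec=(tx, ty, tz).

rvec=(0.4410, 0.2102, 0.0919) tvec=(-0.0954, 0.1366, 0.6588)

Intrinsics K: fx=719.1, fy=639.2, cx=339.0, cy=250.7
Marker side s = 0.138 m; corners in marker frame (Z=0):
  M0 = (-0.0690, +0.0690, 0)
  M1 = (+0.0690, +0.0690, 0)
  M2 = (+0.0690, -0.0690, 0)
  M3 = (-0.0690, -0.0690, 0)
Detected image corners:
  c0 = (169.244029, 423.482227) px
  c1 = (305.930675, 447.317322) px
  c2 = (309.610796, 337.483091) px
  c3 = (160.063287, 315.725782) px
Planar DLT: solve 8×8 A·h = b for H (H[2,2]=1):
  H  [+969.78763 +175.88576 +234.91199]
  H  [+60.39470 +1038.34920 +383.24914]
  H  [-0.27595 +0.65648 +1.00000]
B = K⁻¹H; ‖b₁‖=1.517825, ‖b₂‖=1.517825; λ = 2/(‖b₁‖+‖b₂‖) = 0.658837, sign → tz>0 ⇒ λ=+0.658837
r₁ = λ·B[:,0] = (+0.97422,+0.13356,-0.18180); r₂ = λ·B[:,1] = (-0.04275,+0.90061,+0.43251)
r₃ = r₁×r₂ = (+0.22150,-0.41359,+0.88311); SVD([r₁ r₂ r₃]) → R = UVᵀ:
  R  [+0.97422 -0.04275 +0.22150]
  R  [+0.13356 +0.90061 -0.41359]
  R  [-0.18180 +0.43251 +0.88311]
t = (-0.09537, +0.13662, +0.65884) m
tr R = 2.757944; θ = arccos((tr R − 1)/2) = 0.497094 rad = 28.481°
axis k = ((R−Rᵀ)₃₂, (R−Rᵀ)₁₃, (R−Rᵀ)₂₁) / (2 sinθ) = (+0.887139, +0.422862, +0.184856)
rvec = θ·k = (+0.440992, +0.210202, +0.091891)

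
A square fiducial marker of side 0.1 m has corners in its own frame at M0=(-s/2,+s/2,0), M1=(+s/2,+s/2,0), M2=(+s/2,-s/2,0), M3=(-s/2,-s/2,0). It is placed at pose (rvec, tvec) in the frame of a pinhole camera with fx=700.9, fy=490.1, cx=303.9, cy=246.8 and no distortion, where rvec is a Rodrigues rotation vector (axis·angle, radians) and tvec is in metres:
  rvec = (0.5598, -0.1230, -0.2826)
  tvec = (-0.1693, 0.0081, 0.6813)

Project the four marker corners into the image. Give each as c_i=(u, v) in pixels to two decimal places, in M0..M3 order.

Intrinsics K: fx=700.9, fy=490.1, cx=303.9, cy=246.8
Marker side s = 0.1 m; corners in marker frame (Z=0):
  M0 = (-0.0500, +0.0500, 0)
  M1 = (+0.0500, +0.0500, 0)
  M2 = (+0.0500, -0.0500, 0)
  M3 = (-0.0500, -0.0500, 0)
rvec = (0.5598, -0.1230, -0.2826), |rvec| = θ = 0.63904 rad = 36.614°
Rodrigues: sinθ=0.59642, 1−cosθ=0.19733; R = I + sinθ·[k]× + (1−cosθ)·[k]×²:
    [+0.95410 +0.23048 -0.19124]
    [-0.29703 +0.80998 -0.50567]
    [+0.03835 +0.53927 +0.84126]
t = (-0.1693, 0.0081, 0.6813) m
M0: Pc = R·M0+t = (-0.20548, +0.06345, +0.70635); u = 700.9·(-0.20548)/0.70635 + 303.9 = 100.0034, v = 490.1·(+0.06345)/0.70635 + 246.8 = 290.8252
M1: Pc = R·M1+t = (-0.11007, +0.03375, +0.71018); u = 700.9·(-0.11007)/0.71018 + 303.9 = 195.2675, v = 490.1·(+0.03375)/0.71018 + 246.8 = 270.0895
M2: Pc = R·M2+t = (-0.13312, -0.04725, +0.65625); u = 700.9·(-0.13312)/0.65625 + 303.9 = 161.7246, v = 490.1·(-0.04725)/0.65625 + 246.8 = 211.5127
M3: Pc = R·M3+t = (-0.22853, -0.01755, +0.65242); u = 700.9·(-0.22853)/0.65242 + 303.9 = 58.3890, v = 490.1·(-0.01755)/0.65242 + 246.8 = 233.6181

c0=(100.00, 290.83) c1=(195.27, 270.09) c2=(161.72, 211.51) c3=(58.39, 233.62)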